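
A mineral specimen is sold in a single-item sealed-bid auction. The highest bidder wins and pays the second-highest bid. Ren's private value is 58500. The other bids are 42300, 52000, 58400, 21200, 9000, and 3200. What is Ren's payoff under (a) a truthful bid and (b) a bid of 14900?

The highest competing bid is 58400.
Bidding truthfully at 58500: Ren has the top bid, wins, and pays the second-highest bid 58400. Payoff = 58500 − 58400 = 100.
Bidding 14900: the top bid is 58400 (a rival), so Ren loses. Payoff = 0.

Truthful: 100; alternative: 0.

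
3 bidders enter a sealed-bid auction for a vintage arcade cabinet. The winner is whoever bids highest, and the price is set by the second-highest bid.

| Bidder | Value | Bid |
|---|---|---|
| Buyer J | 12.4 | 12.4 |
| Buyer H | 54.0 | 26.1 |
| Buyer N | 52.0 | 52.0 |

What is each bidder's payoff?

Bids in descending order: Buyer N 52.0; Buyer H 26.1; Buyer J 12.4.
Buyer N has the top bid and wins; the price is the second-highest bid, 26.1.
Buyer N's payoff = 52.0 − 26.1 = 25.9. All other bidders lose, so their payoff is 0.

Buyer J 0.0, Buyer H 0.0, Buyer N 25.9.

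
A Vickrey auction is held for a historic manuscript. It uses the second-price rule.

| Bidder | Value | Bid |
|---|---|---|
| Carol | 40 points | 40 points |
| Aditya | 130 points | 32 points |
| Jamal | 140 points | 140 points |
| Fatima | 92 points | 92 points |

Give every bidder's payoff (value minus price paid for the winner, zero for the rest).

Payoffs: Carol 0 points, Aditya 0 points, Jamal 48 points, Fatima 0 points.

Ranking the bids: Jamal 140 points; Fatima 92 points; Carol 40 points; Aditya 32 points.
Jamal has the top bid and wins; the price is the second-highest bid, 92 points.
Jamal's payoff = 140 points − 92 points = 48 points. All other bidders lose, so their payoff is 0.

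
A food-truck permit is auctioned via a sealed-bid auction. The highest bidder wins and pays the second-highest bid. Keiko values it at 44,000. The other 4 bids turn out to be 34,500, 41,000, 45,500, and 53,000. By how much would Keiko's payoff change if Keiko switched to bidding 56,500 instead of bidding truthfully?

The highest competing bid is 53,000.
Bidding truthfully at 44,000: the top bid is 53,000 (a rival), so Keiko loses. Payoff = 0.
Bidding 56,500: Keiko has the top bid, wins, and pays the second-highest bid 53,000. Payoff = 44,000 − 53,000 = -9,000.
Change = -9,000 − 0 = -9,000.

Change in payoff: -9,000.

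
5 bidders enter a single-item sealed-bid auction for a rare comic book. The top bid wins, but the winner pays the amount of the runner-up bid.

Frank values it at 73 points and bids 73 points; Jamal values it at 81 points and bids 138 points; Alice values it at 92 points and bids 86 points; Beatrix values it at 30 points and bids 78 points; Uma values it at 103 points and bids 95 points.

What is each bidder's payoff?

Payoffs: Frank 0 points, Jamal -14 points, Alice 0 points, Beatrix 0 points, Uma 0 points.

Ordered from highest: Jamal 138 points; Uma 95 points; Alice 86 points; Beatrix 78 points; Frank 73 points.
Jamal has the top bid and wins; the price is the second-highest bid, 95 points.
Jamal's payoff = 81 points − 95 points = -14 points. All other bidders lose, so their payoff is 0.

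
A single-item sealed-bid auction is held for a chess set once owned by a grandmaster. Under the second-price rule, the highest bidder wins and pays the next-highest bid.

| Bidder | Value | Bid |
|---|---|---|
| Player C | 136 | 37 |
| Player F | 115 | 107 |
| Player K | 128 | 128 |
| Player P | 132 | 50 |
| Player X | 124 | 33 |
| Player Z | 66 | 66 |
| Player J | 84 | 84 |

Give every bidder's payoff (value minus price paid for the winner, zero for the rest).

Ordered from highest: Player K 128; Player F 107; Player J 84; Player Z 66; Player P 50; Player C 37; Player X 33.
Player K has the top bid and wins; the price is the second-highest bid, 107.
Player K's payoff = 128 − 107 = 21. All other bidders lose, so their payoff is 0.

Player C 0, Player F 0, Player K 21, Player P 0, Player X 0, Player Z 0, Player J 0.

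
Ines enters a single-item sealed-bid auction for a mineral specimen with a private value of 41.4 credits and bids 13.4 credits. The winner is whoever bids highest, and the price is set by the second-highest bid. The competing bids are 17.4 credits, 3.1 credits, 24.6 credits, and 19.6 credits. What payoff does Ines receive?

Ines's payoff: 0.0 credits.

Highest competing bid: 24.6 credits.
Ines's bid 13.4 credits is not the highest, so Ines loses, pays nothing, and earns zero payoff.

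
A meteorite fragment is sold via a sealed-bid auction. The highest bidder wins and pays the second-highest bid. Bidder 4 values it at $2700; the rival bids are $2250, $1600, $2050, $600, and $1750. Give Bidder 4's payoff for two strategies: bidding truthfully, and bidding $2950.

Truthful: $450; alternative: $450.

The highest competing bid is $2250.
Bidding truthfully at $2700: Bidder 4 has the top bid, wins, and pays the second-highest bid $2250. Payoff = $2700 − $2250 = $450.
Bidding $2950: Bidder 4 has the top bid, wins, and pays the second-highest bid $2250. Payoff = $2700 − $2250 = $450.
The bid only affects whether you win, not the price — here both bids land on the same side of the top rival bid, so the deviation is payoff-neutral.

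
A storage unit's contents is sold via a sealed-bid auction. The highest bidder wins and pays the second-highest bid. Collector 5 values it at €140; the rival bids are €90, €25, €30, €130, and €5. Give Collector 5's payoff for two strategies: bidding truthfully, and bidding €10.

The highest competing bid is €130.
Bidding truthfully at €140: Collector 5 has the top bid, wins, and pays the second-highest bid €130. Payoff = €140 − €130 = €10.
Bidding €10: the top bid is €130 (a rival), so Collector 5 loses. Payoff = €0.

Truthful: €10; alternative: €0.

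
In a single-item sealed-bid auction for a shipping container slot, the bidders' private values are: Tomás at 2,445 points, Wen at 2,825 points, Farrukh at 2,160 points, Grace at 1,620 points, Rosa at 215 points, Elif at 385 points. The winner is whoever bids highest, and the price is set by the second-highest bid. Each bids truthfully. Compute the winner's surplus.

Winner's surplus: 380 points.

Ranking the bids: Wen 2,825 points; Tomás 2,445 points; Farrukh 2,160 points; Grace 1,620 points; Elif 385 points; Rosa 215 points.
Wen wins with the top bid and pays the second-highest, 2,445 points.
Surplus = 2,825 points − 2,445 points = 380 points.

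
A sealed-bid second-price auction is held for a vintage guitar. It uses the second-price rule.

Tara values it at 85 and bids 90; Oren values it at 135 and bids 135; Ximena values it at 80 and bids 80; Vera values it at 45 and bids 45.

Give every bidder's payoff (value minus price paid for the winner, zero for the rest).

Ranking the bids: Oren 135, then Tara 90, then Ximena 80, then Vera 45.
Oren has the top bid and wins; the price is the second-highest bid, 90.
Oren's payoff = 135 − 90 = 45. All other bidders lose, so their payoff is 0.

Tara 0, Oren 45, Ximena 0, Vera 0.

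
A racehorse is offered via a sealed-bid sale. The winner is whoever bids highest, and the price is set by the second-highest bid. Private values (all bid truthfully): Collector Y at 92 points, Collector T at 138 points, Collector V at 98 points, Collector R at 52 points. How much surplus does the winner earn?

Winner's surplus: 40 points.

Ordered from highest: Collector T 138 points, then Collector V 98 points, then Collector Y 92 points, then Collector R 52 points.
Collector T wins with the top bid and pays the second-highest, 98 points.
Surplus = 138 points − 98 points = 40 points.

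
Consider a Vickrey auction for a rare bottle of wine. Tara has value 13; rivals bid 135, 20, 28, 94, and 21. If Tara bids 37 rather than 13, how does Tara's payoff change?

The highest competing bid is 135.
Bidding truthfully at 13: the top bid is 135 (a rival), so Tara loses. Payoff = 0.
Bidding 37: the top bid is 135 (a rival), so Tara loses. Payoff = 0.
Change = 0 − 0 = 0.
The bid only affects whether you win, not the price — here both bids land on the same side of the top rival bid, so the deviation is payoff-neutral.

0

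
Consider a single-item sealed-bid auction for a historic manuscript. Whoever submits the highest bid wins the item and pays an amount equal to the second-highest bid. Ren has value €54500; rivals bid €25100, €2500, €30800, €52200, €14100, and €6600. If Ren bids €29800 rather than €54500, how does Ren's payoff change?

Payoff change: -€2300.

The highest competing bid is €52200.
Bidding truthfully at €54500: Ren has the top bid, wins, and pays the second-highest bid €52200. Payoff = €54500 − €52200 = €2300.
Bidding €29800: the top bid is €52200 (a rival), so Ren loses. Payoff = €0.
Change = €0 − €2300 = -€2300.
This is the dominant-strategy logic: truthful bidding weakly beats any alternative.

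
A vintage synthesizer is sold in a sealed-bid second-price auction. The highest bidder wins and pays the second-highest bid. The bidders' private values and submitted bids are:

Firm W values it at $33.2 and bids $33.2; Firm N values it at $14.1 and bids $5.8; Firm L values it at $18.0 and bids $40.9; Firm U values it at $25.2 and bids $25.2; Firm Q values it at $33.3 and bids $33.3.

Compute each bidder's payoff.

Payoffs: Firm W $0.0, Firm N $0.0, Firm L -$15.3, Firm U $0.0, Firm Q $0.0.

Ranking the bids: Firm L $40.9; Firm Q $33.3; Firm W $33.2; Firm U $25.2; Firm N $5.8.
Firm L has the top bid and wins; the price is the second-highest bid, $33.3.
Firm L's payoff = $18.0 − $33.3 = -$15.3. All other bidders lose, so their payoff is 0.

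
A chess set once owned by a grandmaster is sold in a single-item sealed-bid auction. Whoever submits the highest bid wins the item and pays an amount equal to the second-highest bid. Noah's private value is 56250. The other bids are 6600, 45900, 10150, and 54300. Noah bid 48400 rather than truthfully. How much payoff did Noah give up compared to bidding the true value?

The highest competing bid is 54300.
Bidding truthfully at 56250: Noah has the top bid, wins, and pays the second-highest bid 54300. Payoff = 56250 − 54300 = 1950.
Bidding 48400: the top bid is 54300 (a rival), so Noah loses. Payoff = 0.
Regret = truthful payoff − actual payoff = 1950 − 0 = 1950.

Regret: 1950.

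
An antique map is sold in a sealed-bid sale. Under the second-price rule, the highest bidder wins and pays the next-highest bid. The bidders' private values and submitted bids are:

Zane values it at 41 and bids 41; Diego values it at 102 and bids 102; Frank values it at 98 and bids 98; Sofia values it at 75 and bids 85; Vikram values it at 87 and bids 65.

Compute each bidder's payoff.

Bids in descending order: Diego 102; Frank 98; Sofia 85; Vikram 65; Zane 41.
Diego has the top bid and wins; the price is the second-highest bid, 98.
Diego's payoff = 102 − 98 = 4. All other bidders lose, so their payoff is 0.

Zane 0, Diego 4, Frank 0, Sofia 0, Vikram 0.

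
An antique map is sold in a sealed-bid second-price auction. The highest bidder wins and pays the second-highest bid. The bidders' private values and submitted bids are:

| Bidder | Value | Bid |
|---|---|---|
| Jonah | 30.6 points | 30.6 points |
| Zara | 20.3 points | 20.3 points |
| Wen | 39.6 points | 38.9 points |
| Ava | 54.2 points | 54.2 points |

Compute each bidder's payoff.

Ranking the bids: Ava 54.2 points; Wen 38.9 points; Jonah 30.6 points; Zara 20.3 points.
Ava has the top bid and wins; the price is the second-highest bid, 38.9 points.
Ava's payoff = 54.2 points − 38.9 points = 15.3 points. All other bidders lose, so their payoff is 0.

Payoffs: Jonah 0.0 points, Zara 0.0 points, Wen 0.0 points, Ava 15.3 points.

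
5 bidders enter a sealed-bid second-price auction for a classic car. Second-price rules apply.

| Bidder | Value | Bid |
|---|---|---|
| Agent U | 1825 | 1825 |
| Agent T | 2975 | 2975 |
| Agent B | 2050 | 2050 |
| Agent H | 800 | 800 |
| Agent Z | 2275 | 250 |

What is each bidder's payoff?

Bids in descending order: Agent T 2975, then Agent B 2050, then Agent U 1825, then Agent H 800, then Agent Z 250.
Agent T has the top bid and wins; the price is the second-highest bid, 2050.
Agent T's payoff = 2975 − 2050 = 925. All other bidders lose, so their payoff is 0.

Payoffs: Agent U 0, Agent T 925, Agent B 0, Agent H 0, Agent Z 0.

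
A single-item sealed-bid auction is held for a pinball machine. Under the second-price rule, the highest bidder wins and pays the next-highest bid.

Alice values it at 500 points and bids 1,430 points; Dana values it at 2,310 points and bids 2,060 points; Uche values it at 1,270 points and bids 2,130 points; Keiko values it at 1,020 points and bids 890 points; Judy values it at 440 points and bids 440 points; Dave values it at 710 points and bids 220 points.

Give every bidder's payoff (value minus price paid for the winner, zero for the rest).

Payoffs: Alice 0 points, Dana 0 points, Uche -790 points, Keiko 0 points, Judy 0 points, Dave 0 points.

Sorted high to low: Uche 2,130 points; Dana 2,060 points; Alice 1,430 points; Keiko 890 points; Judy 440 points; Dave 220 points.
Uche has the top bid and wins; the price is the second-highest bid, 2,060 points.
Uche's payoff = 1,270 points − 2,060 points = -790 points. All other bidders lose, so their payoff is 0.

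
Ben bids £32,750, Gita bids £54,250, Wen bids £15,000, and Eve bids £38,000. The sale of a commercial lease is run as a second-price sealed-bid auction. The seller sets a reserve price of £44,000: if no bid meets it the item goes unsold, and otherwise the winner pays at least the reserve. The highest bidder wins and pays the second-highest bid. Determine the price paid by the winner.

The winner pays £44,000.

Ordered from highest: Gita £54,250; Eve £38,000; Ben £32,750; Wen £15,000.
Gita has the highest bid, so Gita wins.
The second-highest bid is £38,000, but the reserve £44,000 is higher, so the price is the reserve.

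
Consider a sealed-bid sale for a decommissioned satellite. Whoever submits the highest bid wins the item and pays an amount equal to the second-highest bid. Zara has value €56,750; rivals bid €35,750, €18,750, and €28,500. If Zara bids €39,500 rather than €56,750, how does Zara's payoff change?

Payoff change: €0.

The highest competing bid is €35,750.
Bidding truthfully at €56,750: Zara has the top bid, wins, and pays the second-highest bid €35,750. Payoff = €56,750 − €35,750 = €21,000.
Bidding €39,500: Zara has the top bid, wins, and pays the second-highest bid €35,750. Payoff = €56,750 − €35,750 = €21,000.
Change = €21,000 − €21,000 = €0.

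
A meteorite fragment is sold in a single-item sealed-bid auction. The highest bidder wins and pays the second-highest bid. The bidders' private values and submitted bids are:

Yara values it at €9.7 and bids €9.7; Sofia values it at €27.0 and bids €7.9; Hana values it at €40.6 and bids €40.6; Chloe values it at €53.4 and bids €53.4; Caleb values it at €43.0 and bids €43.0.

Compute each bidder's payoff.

Yara €0.0, Sofia €0.0, Hana €0.0, Chloe €10.4, Caleb €0.0.

Ranking the bids: Chloe €53.4 > Caleb €43.0 > Hana €40.6 > Yara €9.7 > Sofia €7.9.
Chloe has the top bid and wins; the price is the second-highest bid, €43.0.
Chloe's payoff = €53.4 − €43.0 = €10.4. All other bidders lose, so their payoff is 0.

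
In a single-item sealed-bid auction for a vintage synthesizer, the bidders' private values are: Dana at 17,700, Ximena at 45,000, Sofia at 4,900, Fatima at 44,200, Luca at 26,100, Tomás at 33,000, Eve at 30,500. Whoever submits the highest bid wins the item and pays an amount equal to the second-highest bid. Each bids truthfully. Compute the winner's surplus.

Ordered from highest: Ximena 45,000, then Fatima 44,200, then Tomás 33,000, then Eve 30,500, then Luca 26,100, then Dana 17,700, then Sofia 4,900.
Ximena wins with the top bid and pays the second-highest, 44,200.
Surplus = 45,000 − 44,200 = 800.

800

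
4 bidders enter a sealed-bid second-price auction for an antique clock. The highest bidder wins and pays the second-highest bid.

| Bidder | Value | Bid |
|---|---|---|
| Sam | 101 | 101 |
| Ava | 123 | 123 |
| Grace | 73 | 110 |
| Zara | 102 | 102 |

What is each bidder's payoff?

Ordered from highest: Ava 123; Grace 110; Zara 102; Sam 101.
Ava has the top bid and wins; the price is the second-highest bid, 110.
Ava's payoff = 123 − 110 = 13. All other bidders lose, so their payoff is 0.

Payoffs: Sam 0, Ava 13, Grace 0, Zara 0.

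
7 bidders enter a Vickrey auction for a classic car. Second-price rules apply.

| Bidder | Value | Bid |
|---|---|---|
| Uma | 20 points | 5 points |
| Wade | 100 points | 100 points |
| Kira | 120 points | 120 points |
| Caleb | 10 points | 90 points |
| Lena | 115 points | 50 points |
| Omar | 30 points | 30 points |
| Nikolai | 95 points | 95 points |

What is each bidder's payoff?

Payoffs: Uma 0 points, Wade 0 points, Kira 20 points, Caleb 0 points, Lena 0 points, Omar 0 points, Nikolai 0 points.

Ranking the bids: Kira 120 points; Wade 100 points; Nikolai 95 points; Caleb 90 points; Lena 50 points; Omar 30 points; Uma 5 points.
Kira has the top bid and wins; the price is the second-highest bid, 100 points.
Kira's payoff = 120 points − 100 points = 20 points. All other bidders lose, so their payoff is 0.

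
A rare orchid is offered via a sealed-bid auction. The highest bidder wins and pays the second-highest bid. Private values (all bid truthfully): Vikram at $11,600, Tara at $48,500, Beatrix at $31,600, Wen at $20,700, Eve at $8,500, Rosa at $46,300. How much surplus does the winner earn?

$2,200

Ordered from highest: Tara $48,500, then Rosa $46,300, then Beatrix $31,600, then Wen $20,700, then Vikram $11,600, then Eve $8,500.
Tara wins with the top bid and pays the second-highest, $46,300.
Surplus = $48,500 − $46,300 = $2,200.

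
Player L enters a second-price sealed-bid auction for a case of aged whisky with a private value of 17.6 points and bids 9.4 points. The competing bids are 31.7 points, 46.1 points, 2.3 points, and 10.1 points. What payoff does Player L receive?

Player L's payoff: 0.0 points.

Highest competing bid: 46.1 points.
Player L's bid 9.4 points is not the highest, so Player L loses, pays nothing, and earns zero payoff.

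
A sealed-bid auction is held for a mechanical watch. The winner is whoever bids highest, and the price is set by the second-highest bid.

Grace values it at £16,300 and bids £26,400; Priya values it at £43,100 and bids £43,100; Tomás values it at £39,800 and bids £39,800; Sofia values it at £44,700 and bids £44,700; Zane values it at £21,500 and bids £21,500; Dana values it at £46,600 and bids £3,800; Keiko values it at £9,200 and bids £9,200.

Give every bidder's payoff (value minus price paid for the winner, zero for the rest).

Payoffs: Grace £0, Priya £0, Tomás £0, Sofia £1,600, Zane £0, Dana £0, Keiko £0.

Ordered from highest: Sofia £44,700, then Priya £43,100, then Tomás £39,800, then Grace £26,400, then Zane £21,500, then Keiko £9,200, then Dana £3,800.
Sofia has the top bid and wins; the price is the second-highest bid, £43,100.
Sofia's payoff = £44,700 − £43,100 = £1,600. All other bidders lose, so their payoff is 0.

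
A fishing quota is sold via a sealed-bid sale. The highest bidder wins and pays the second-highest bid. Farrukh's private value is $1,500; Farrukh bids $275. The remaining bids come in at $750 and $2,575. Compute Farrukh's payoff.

Highest competing bid: $2,575.
Farrukh's bid $275 is not the highest, so Farrukh loses, pays nothing, and earns zero payoff.

$0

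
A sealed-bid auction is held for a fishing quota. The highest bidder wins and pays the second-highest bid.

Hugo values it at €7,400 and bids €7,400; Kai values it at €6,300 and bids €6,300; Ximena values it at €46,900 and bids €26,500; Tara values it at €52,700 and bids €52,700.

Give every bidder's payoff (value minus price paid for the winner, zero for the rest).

Hugo €0, Kai €0, Ximena €0, Tara €26,200.

Sorted high to low: Tara €52,700; Ximena €26,500; Hugo €7,400; Kai €6,300.
Tara has the top bid and wins; the price is the second-highest bid, €26,500.
Tara's payoff = €52,700 − €26,500 = €26,200. All other bidders lose, so their payoff is 0.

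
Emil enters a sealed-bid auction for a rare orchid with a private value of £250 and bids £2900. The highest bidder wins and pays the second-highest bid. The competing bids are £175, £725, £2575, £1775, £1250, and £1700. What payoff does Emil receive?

Emil's payoff: -£2325.

Highest competing bid: £2575.
Emil's bid £2900 is the highest overall, so Emil wins and pays the second-highest bid, £2575.
Payoff = value − price = £250 − £2575 = -£2325.
Overbidding won the item at a price above value — truthful bidding would have avoided this loss.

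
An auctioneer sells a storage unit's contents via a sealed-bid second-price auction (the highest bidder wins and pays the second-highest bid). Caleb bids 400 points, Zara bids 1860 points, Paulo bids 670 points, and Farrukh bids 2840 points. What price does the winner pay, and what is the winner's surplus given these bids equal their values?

Ordered from highest: Farrukh 2840 points > Zara 1860 points > Paulo 670 points > Caleb 400 points.
Farrukh is the highest bidder, so Farrukh wins.
Under the second-price rule, the price is the second-highest bid: 1860 points.
Surplus = 2840 points − 1860 points = 980 points.

The winner pays 1860 points for a surplus of 980 points.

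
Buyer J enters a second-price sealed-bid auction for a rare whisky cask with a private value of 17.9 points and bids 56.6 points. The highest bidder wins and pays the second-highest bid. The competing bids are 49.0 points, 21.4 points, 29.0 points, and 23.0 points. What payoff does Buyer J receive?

Highest competing bid: 49.0 points.
Buyer J's bid 56.6 points is the highest overall, so Buyer J wins and pays the second-highest bid, 49.0 points.
Payoff = value − price = 17.9 points − 49.0 points = -31.1 points.
Overbidding won the item at a price above value — truthful bidding would have avoided this loss.

Buyer J's payoff: -31.1 points.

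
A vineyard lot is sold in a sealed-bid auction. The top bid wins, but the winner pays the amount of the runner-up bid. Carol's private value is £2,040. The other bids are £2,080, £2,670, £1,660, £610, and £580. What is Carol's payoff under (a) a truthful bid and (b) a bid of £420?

Truthful: £0; alternative: £0.

The highest competing bid is £2,670.
Bidding truthfully at £2,040: the top bid is £2,670 (a rival), so Carol loses. Payoff = £0.
Bidding £420: the top bid is £2,670 (a rival), so Carol loses. Payoff = £0.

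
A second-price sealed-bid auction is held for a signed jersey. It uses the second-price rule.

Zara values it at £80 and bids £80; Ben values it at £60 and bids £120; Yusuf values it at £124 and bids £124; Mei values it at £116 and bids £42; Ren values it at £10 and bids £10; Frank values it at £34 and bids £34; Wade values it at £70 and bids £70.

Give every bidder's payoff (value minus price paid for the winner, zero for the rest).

Bids in descending order: Yusuf £124 > Ben £120 > Zara £80 > Wade £70 > Mei £42 > Frank £34 > Ren £10.
Yusuf has the top bid and wins; the price is the second-highest bid, £120.
Yusuf's payoff = £124 − £120 = £4. All other bidders lose, so their payoff is 0.

Zara £0, Ben £0, Yusuf £4, Mei £0, Ren £0, Frank £0, Wade £0.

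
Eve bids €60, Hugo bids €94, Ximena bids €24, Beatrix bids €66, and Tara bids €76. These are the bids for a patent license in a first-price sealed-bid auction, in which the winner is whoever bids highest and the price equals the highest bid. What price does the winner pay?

Price paid: €94.

Ranking the bids: Hugo €94; Tara €76; Beatrix €66; Eve €60; Ximena €24.
Hugo is the highest bidder, so Hugo wins.
Under the first-price rule, the price is the highest bid: €94.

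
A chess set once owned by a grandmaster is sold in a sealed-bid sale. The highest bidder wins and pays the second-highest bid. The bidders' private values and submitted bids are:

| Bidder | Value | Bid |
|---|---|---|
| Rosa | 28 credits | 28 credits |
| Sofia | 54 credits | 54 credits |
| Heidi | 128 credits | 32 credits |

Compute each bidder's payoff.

Ranking the bids: Sofia 54 credits; Heidi 32 credits; Rosa 28 credits.
Sofia has the top bid and wins; the price is the second-highest bid, 32 credits.
Sofia's payoff = 54 credits − 32 credits = 22 credits. All other bidders lose, so their payoff is 0.

Payoffs: Rosa 0 credits, Sofia 22 credits, Heidi 0 credits.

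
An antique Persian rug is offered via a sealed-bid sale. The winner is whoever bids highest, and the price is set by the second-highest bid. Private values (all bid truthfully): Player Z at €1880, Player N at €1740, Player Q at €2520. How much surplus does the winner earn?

Winner's surplus: €640.

Ordered from highest: Player Q €2520; Player Z €1880; Player N €1740.
Player Q wins with the top bid and pays the second-highest, €1880.
Surplus = €2520 − €1880 = €640.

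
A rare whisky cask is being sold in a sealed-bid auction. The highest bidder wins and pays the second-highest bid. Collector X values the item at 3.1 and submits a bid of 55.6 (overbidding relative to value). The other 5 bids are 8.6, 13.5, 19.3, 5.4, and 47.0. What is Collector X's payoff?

Highest competing bid: 47.0.
Collector X's bid 55.6 is the highest overall, so Collector X wins and pays the second-highest bid, 47.0.
Payoff = value − price = 3.1 − 47.0 = -43.9.
Overbidding won the item at a price above value — truthful bidding would have avoided this loss.

Payoff = -43.9.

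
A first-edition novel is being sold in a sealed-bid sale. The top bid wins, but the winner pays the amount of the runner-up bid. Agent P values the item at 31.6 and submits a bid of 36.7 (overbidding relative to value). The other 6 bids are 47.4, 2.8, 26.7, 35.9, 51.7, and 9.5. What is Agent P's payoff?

Agent P's payoff: 0.0.

Highest competing bid: 51.7.
Agent P's bid 36.7 is not the highest, so Agent P loses, pays nothing, and earns zero payoff.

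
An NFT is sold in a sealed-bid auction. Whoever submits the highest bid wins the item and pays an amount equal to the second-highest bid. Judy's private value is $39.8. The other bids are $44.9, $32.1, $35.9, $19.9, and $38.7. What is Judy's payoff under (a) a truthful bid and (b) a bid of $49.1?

Truthful: $0.0; alternative: -$5.1.

The highest competing bid is $44.9.
Bidding truthfully at $39.8: the top bid is $44.9 (a rival), so Judy loses. Payoff = $0.0.
Bidding $49.1: Judy has the top bid, wins, and pays the second-highest bid $44.9. Payoff = $39.8 − $44.9 = -$5.1.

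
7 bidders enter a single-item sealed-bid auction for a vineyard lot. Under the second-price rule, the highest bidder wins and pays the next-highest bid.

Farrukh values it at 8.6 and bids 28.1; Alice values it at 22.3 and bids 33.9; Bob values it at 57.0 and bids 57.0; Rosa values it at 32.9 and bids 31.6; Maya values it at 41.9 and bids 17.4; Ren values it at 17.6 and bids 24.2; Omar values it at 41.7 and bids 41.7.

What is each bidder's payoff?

Ranking the bids: Bob 57.0; Omar 41.7; Alice 33.9; Rosa 31.6; Farrukh 28.1; Ren 24.2; Maya 17.4.
Bob has the top bid and wins; the price is the second-highest bid, 41.7.
Bob's payoff = 57.0 − 41.7 = 15.3. All other bidders lose, so their payoff is 0.

Farrukh 0.0, Alice 0.0, Bob 15.3, Rosa 0.0, Maya 0.0, Ren 0.0, Omar 0.0.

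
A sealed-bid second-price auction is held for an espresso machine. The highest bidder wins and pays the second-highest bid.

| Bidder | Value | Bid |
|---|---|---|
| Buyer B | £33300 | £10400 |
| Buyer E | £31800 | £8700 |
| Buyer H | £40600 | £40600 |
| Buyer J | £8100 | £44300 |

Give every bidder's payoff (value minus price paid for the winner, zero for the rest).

Payoffs: Buyer B £0, Buyer E £0, Buyer H £0, Buyer J -£32500.

Ordered from highest: Buyer J £44300; Buyer H £40600; Buyer B £10400; Buyer E £8700.
Buyer J has the top bid and wins; the price is the second-highest bid, £40600.
Buyer J's payoff = £8100 − £40600 = -£32500. All other bidders lose, so their payoff is 0.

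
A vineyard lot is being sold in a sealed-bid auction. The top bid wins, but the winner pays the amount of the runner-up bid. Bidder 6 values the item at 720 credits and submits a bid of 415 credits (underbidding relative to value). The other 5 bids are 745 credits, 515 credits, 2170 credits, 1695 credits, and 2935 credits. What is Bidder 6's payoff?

0 credits

Highest competing bid: 2935 credits.
Bidder 6's bid 415 credits is not the highest, so Bidder 6 loses, pays nothing, and earns zero payoff.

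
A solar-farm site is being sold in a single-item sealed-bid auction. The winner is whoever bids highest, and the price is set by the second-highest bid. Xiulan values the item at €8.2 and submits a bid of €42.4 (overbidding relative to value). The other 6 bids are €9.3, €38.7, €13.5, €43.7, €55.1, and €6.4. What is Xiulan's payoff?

Highest competing bid: €55.1.
Xiulan's bid €42.4 is not the highest, so Xiulan loses, pays nothing, and earns zero payoff.

€0.0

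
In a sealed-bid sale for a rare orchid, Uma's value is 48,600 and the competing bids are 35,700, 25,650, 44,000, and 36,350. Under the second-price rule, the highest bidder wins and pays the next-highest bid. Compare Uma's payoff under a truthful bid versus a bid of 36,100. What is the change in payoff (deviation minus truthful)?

-4,600

The highest competing bid is 44,000.
Bidding truthfully at 48,600: Uma has the top bid, wins, and pays the second-highest bid 44,000. Payoff = 48,600 − 44,000 = 4,600.
Bidding 36,100: the top bid is 44,000 (a rival), so Uma loses. Payoff = 0.
Change = 0 − 4,600 = -4,600.
Deviating from a truthful bid can only lose payoff in a second-price auction — never gain.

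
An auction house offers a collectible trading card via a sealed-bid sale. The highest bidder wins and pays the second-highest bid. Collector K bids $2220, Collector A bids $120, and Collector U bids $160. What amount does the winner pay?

Ranking the bids: Collector K $2220; Collector U $160; Collector A $120.
Collector K has the highest bid, so Collector K wins.
The second-highest bid is $160, so that is what Collector K pays.

Price paid: $160.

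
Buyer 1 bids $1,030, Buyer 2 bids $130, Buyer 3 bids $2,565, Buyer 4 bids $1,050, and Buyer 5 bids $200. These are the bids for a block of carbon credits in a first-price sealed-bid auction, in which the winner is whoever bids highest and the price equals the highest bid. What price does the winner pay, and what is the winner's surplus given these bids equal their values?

The winner pays $2,565 for a surplus of $0.

Sorted high to low: Buyer 3 $2,565, then Buyer 4 $1,050, then Buyer 1 $1,030, then Buyer 5 $200, then Buyer 2 $130.
Buyer 3 is the highest bidder, so Buyer 3 wins.
Under the first-price rule, the price is the highest bid: $2,565.
Surplus = $2,565 − $2,565 = $0.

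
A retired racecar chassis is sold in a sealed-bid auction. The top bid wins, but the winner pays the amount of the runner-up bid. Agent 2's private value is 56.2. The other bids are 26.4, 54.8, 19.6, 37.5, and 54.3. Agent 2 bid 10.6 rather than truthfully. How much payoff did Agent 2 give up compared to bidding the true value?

The highest competing bid is 54.8.
Bidding truthfully at 56.2: Agent 2 has the top bid, wins, and pays the second-highest bid 54.8. Payoff = 56.2 − 54.8 = 1.4.
Bidding 10.6: the top bid is 54.8 (a rival), so Agent 2 loses. Payoff = 0.0.
Regret = truthful payoff − actual payoff = 1.4 − 0.0 = 1.4.

1.4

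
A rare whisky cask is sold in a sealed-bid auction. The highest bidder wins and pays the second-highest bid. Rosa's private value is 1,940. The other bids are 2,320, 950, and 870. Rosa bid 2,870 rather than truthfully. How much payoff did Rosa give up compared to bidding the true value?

380

The highest competing bid is 2,320.
Bidding truthfully at 1,940: the top bid is 2,320 (a rival), so Rosa loses. Payoff = 0.
Bidding 2,870: Rosa has the top bid, wins, and pays the second-highest bid 2,320. Payoff = 1,940 − 2,320 = -380.
Regret = truthful payoff − actual payoff = 0 − -380 = 380.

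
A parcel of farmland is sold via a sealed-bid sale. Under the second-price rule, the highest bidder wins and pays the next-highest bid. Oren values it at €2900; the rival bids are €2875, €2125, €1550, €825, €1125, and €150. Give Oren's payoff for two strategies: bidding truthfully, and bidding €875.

The highest competing bid is €2875.
Bidding truthfully at €2900: Oren has the top bid, wins, and pays the second-highest bid €2875. Payoff = €2900 − €2875 = €25.
Bidding €875: the top bid is €2875 (a rival), so Oren loses. Payoff = €0.
This is the dominant-strategy logic: truthful bidding weakly beats any alternative.

Truthful: €25; alternative: €0.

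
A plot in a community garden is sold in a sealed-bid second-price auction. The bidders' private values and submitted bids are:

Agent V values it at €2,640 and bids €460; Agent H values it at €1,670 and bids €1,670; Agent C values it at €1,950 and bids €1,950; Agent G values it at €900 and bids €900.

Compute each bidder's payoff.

Ordered from highest: Agent C €1,950, then Agent H €1,670, then Agent G €900, then Agent V €460.
Agent C has the top bid and wins; the price is the second-highest bid, €1,670.
Agent C's payoff = €1,950 − €1,670 = €280. All other bidders lose, so their payoff is 0.

Payoffs: Agent V €0, Agent H €0, Agent C €280, Agent G €0.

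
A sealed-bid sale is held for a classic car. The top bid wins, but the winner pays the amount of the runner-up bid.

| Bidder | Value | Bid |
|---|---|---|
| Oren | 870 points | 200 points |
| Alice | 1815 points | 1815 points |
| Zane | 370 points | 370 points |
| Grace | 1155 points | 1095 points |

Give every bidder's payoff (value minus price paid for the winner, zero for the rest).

Sorted high to low: Alice 1815 points, then Grace 1095 points, then Zane 370 points, then Oren 200 points.
Alice has the top bid and wins; the price is the second-highest bid, 1095 points.
Alice's payoff = 1815 points − 1095 points = 720 points. All other bidders lose, so their payoff is 0.

Oren 0 points, Alice 720 points, Zane 0 points, Grace 0 points.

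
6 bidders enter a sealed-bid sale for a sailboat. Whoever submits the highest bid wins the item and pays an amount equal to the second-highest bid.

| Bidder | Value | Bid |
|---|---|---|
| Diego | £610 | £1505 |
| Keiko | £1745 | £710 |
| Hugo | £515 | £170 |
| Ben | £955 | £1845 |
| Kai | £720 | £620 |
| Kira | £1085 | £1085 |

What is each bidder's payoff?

Ranking the bids: Ben £1845; Diego £1505; Kira £1085; Keiko £710; Kai £620; Hugo £170.
Ben has the top bid and wins; the price is the second-highest bid, £1505.
Ben's payoff = £955 − £1505 = -£550. All other bidders lose, so their payoff is 0.

Payoffs: Diego £0, Keiko £0, Hugo £0, Ben -£550, Kai £0, Kira £0.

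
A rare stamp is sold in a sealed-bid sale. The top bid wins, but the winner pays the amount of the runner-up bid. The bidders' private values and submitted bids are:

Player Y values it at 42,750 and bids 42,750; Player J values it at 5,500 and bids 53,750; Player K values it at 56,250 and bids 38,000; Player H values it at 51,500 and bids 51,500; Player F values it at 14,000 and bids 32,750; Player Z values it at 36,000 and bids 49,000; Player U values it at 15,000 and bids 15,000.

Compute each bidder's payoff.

Ranking the bids: Player J 53,750; Player H 51,500; Player Z 49,000; Player Y 42,750; Player K 38,000; Player F 32,750; Player U 15,000.
Player J has the top bid and wins; the price is the second-highest bid, 51,500.
Player J's payoff = 5,500 − 51,500 = -46,000. All other bidders lose, so their payoff is 0.

Payoffs: Player Y 0, Player J -46,000, Player K 0, Player H 0, Player F 0, Player Z 0, Player U 0.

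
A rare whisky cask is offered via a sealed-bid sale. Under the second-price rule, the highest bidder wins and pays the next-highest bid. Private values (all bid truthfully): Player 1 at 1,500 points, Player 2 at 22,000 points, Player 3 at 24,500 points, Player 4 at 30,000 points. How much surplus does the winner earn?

Ordered from highest: Player 4 30,000 points, then Player 3 24,500 points, then Player 2 22,000 points, then Player 1 1,500 points.
Player 4 wins with the top bid and pays the second-highest, 24,500 points.
Surplus = 30,000 points − 24,500 points = 5,500 points.

Surplus = 5,500 points.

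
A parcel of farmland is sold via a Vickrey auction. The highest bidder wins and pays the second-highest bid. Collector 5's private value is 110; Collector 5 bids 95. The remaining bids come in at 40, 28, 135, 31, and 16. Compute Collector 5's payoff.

Highest competing bid: 135.
Collector 5's bid 95 is not the highest, so Collector 5 loses, pays nothing, and earns zero payoff.

Payoff = 0.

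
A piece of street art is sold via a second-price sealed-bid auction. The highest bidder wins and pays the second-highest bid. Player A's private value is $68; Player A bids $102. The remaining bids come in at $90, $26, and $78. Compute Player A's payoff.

Payoff = -$22.

Highest competing bid: $90.
Player A's bid $102 is the highest overall, so Player A wins and pays the second-highest bid, $90.
Payoff = value − price = $68 − $90 = -$22.
Overbidding won the item at a price above value — truthful bidding would have avoided this loss.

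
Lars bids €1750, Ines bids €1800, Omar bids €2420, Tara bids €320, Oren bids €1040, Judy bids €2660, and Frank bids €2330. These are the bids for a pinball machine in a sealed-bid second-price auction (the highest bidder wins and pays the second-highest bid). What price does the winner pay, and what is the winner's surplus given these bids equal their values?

Sorted high to low: Judy €2660 > Omar €2420 > Frank €2330 > Ines €1800 > Lars €1750 > Oren €1040 > Tara €320.
Judy is the highest bidder, so Judy wins.
Under the second-price rule, the price is the second-highest bid: €2420.
Surplus = €2660 − €2420 = €240.

The winner pays €2420 for a surplus of €240.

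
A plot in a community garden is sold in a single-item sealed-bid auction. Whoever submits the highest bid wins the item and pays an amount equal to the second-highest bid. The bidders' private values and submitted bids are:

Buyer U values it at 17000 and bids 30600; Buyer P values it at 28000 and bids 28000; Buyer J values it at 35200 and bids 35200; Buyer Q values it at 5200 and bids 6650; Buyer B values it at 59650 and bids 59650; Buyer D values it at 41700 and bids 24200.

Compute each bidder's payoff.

Buyer U 0, Buyer P 0, Buyer J 0, Buyer Q 0, Buyer B 24450, Buyer D 0.

Ordered from highest: Buyer B 59650 > Buyer J 35200 > Buyer U 30600 > Buyer P 28000 > Buyer D 24200 > Buyer Q 6650.
Buyer B has the top bid and wins; the price is the second-highest bid, 35200.
Buyer B's payoff = 59650 − 35200 = 24450. All other bidders lose, so their payoff is 0.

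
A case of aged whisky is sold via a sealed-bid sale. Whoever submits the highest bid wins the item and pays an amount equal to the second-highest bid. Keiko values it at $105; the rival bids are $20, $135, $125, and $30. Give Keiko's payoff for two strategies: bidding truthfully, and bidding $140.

The highest competing bid is $135.
Bidding truthfully at $105: the top bid is $135 (a rival), so Keiko loses. Payoff = $0.
Bidding $140: Keiko has the top bid, wins, and pays the second-highest bid $135. Payoff = $105 − $135 = -$30.

Truthful: $0; alternative: -$30.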